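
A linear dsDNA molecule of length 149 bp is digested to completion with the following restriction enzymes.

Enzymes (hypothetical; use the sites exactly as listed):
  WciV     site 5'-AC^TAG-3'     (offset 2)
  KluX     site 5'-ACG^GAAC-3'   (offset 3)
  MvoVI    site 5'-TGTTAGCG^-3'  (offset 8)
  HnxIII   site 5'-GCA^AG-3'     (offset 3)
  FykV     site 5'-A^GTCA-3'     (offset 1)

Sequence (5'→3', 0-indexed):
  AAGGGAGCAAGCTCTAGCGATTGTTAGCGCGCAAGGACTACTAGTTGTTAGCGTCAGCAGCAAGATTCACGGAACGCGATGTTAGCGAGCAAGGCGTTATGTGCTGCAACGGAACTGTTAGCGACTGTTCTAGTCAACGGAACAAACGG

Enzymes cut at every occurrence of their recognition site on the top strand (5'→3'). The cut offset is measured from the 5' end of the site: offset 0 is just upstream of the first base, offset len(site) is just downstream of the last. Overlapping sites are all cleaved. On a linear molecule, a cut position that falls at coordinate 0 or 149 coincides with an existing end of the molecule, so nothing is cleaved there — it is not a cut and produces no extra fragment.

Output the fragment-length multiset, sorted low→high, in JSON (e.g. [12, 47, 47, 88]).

[4,4,7,8,9,9,9,9,10,12,12,16,20,20]

Per-enzyme occurrences:
  WciV (ACTAG, off=2): starts [39] → cuts [41]
  KluX (ACGGAAC, off=3): starts [68, 108, 136] → cuts [71, 111, 139]
  MvoVI (TGTTAGCG, off=8): starts [21, 45, 79, 115] → cuts [29, 53, 87, 123]
  HnxIII (GCAAG, off=3): starts [6, 30, 59, 88] → cuts [9, 33, 62, 91]
  FykV (AGTCA, off=1): starts [131] → cuts [132]

Pooled cuts: [9, 29, 33, 41, 53, 62, 71, 87, 91, 111, 123, 132, 139]

Fragment lengths:
  [0,9): 9 bp
  [9,29): 20 bp
  [29,33): 4 bp
  [33,41): 8 bp
  [41,53): 12 bp
  [53,62): 9 bp
  [62,71): 9 bp
  [71,87): 16 bp
  [87,91): 4 bp
  [91,111): 20 bp
  [111,123): 12 bp
  [123,132): 9 bp
  [132,139): 7 bp
  [139,149): 10 bp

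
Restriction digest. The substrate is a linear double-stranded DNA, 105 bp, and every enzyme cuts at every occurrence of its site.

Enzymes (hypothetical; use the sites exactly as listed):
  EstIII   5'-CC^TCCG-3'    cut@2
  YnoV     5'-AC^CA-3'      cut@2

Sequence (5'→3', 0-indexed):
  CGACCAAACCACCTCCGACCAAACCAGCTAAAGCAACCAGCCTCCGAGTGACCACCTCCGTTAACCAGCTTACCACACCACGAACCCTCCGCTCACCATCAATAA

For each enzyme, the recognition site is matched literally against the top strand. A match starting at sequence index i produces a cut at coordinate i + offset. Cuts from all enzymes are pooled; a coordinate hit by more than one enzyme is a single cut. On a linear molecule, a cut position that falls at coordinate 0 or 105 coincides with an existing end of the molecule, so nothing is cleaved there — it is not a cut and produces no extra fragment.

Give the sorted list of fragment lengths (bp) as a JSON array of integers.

[4,4,4,5,5,5,5,6,8,9,9,9,9,10,13]

Site scan:
  EstIII CCTCCG/2: at [11, 40, 54, 85] ⇒ [13, 42, 56, 87]
  YnoV ACCA/2: at [2, 7, 17, 22, 35, 50, 63, 71, 76, 94] ⇒ [4, 9, 19, 24, 37, 52, 65, 73, 78, 96]

All cut coordinates (distinct, sorted): [4, 9, 13, 19, 24, 37, 42, 52, 56, 65, 73, 78, 87, 96]

Fragment lengths:
  [0,4): 4 bp
  [4,9): 5 bp
  [9,13): 4 bp
  [13,19): 6 bp
  [19,24): 5 bp
  [24,37): 13 bp
  [37,42): 5 bp
  [42,52): 10 bp
  [52,56): 4 bp
  [56,65): 9 bp
  [65,73): 8 bp
  [73,78): 5 bp
  [78,87): 9 bp
  [87,96): 9 bp
  [96,105): 9 bp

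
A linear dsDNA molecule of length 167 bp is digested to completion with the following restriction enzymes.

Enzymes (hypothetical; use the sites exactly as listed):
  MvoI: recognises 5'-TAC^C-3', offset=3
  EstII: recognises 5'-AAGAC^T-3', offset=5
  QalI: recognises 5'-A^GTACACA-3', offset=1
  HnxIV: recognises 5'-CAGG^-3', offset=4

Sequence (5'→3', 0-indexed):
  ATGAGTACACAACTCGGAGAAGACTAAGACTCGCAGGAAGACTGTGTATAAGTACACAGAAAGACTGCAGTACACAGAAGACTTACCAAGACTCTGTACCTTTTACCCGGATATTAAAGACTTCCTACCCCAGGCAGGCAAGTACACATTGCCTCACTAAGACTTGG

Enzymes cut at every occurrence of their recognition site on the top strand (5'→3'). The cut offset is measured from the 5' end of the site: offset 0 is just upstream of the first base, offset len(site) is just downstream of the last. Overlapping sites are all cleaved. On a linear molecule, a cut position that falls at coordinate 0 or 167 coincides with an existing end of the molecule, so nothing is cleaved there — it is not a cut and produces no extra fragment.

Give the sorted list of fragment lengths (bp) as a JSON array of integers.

[3,4,4,4,4,4,5,6,6,6,7,7,7,7,9,13,14,15,20,22]

Scan for sites:
  MvoI TACC/3: at [83, 96, 103, 125] ⇒ [86, 99, 106, 128]
  EstII AAGACT/5: at [19, 25, 37, 60, 77, 87, 116, 158] ⇒ [24, 30, 42, 65, 82, 92, 121, 163]
  QalI AGTACACA/1: at [3, 50, 68, 140] ⇒ [4, 51, 69, 141]
  HnxIV CAGG/4: at [33, 130, 134] ⇒ [37, 134, 138]

Pooled cuts: [4, 24, 30, 37, 42, 51, 65, 69, 82, 86, 92, 99, 106, 121, 128, 134, 138, 141, 163]

Fragment lengths:
  [0,4): 4 bp
  [4,24): 20 bp
  [24,30): 6 bp
  [30,37): 7 bp
  [37,42): 5 bp
  [42,51): 9 bp
  [51,65): 14 bp
  [65,69): 4 bp
  [69,82): 13 bp
  [82,86): 4 bp
  [86,92): 6 bp
  [92,99): 7 bp
  [99,106): 7 bp
  [106,121): 15 bp
  [121,128): 7 bp
  [128,134): 6 bp
  [134,138): 4 bp
  [138,141): 3 bp
  [141,163): 22 bp
  [163,167): 4 bp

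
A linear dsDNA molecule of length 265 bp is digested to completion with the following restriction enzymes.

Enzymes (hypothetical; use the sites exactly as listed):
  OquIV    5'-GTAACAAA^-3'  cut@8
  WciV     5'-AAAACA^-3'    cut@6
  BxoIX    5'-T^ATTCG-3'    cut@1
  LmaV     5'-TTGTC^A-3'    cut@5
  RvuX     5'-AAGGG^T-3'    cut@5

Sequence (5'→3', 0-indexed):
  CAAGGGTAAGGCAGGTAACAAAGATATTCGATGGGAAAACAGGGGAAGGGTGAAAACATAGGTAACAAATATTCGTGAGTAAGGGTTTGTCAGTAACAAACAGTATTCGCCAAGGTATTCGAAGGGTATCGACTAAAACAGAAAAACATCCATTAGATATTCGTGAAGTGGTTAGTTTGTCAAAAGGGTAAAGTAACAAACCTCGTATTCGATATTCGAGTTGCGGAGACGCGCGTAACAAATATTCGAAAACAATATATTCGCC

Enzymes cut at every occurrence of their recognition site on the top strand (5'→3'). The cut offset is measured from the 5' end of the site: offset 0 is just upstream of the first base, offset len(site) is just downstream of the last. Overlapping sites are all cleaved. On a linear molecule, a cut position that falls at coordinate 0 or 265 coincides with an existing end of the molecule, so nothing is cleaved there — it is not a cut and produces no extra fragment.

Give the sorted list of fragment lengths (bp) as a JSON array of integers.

Per-enzyme occurrences:
  OquIV GTAACAAA/8: at [14, 61, 92, 192, 234] ⇒ [22, 69, 100, 200, 242]
  WciV AAAACA/6: at [35, 52, 134, 142, 248] ⇒ [41, 58, 140, 148, 254]
  BxoIX TATTCG/1: at [24, 69, 103, 115, 157, 205, 212, 242, 257] ⇒ [25, 70, 104, 116, 158, 206, 213, 243, 258]
  LmaV TTGTCA/5: at [86, 176] ⇒ [91, 181]
  RvuX AAGGGT/5: at [1, 45, 80, 121, 183] ⇒ [6, 50, 85, 126, 188]

All cut coordinates (distinct, sorted): [6, 22, 25, 41, 50, 58, 69, 70, 85, 91, 100, 104, 116, 126, 140, 148, 158, 181, 188, 200, 206, 213, 242, 243, 254, 258]

Fragments:
  [0,6): 6 bp
  [6,22): 16 bp
  [22,25): 3 bp
  [25,41): 16 bp
  [41,50): 9 bp
  [50,58): 8 bp
  [58,69): 11 bp
  [69,70): 1 bp
  [70,85): 15 bp
  [85,91): 6 bp
  [91,100): 9 bp
  [100,104): 4 bp
  [104,116): 12 bp
  [116,126): 10 bp
  [126,140): 14 bp
  [140,148): 8 bp
  [148,158): 10 bp
  [158,181): 23 bp
  [181,188): 7 bp
  [188,200): 12 bp
  [200,206): 6 bp
  [206,213): 7 bp
  [213,242): 29 bp
  [242,243): 1 bp
  [243,254): 11 bp
  [254,258): 4 bp
  [258,265): 7 bp

[1,1,3,4,4,6,6,6,7,7,7,8,8,9,9,10,10,11,11,12,12,14,15,16,16,23,29]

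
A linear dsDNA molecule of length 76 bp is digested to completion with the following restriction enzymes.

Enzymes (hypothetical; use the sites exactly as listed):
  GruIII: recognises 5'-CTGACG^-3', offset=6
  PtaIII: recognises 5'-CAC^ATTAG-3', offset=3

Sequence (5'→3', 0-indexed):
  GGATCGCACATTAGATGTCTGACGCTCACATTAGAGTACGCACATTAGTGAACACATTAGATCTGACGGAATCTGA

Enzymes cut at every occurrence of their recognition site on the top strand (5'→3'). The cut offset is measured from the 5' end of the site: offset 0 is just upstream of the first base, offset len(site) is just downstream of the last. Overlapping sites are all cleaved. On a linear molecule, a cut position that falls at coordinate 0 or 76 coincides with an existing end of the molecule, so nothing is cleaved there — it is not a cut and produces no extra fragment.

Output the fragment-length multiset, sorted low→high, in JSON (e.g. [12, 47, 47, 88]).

[5,8,9,12,13,14,15]

Per-enzyme occurrences:
  GruIII CTGACG/6: at [18, 62] ⇒ [24, 68]
  PtaIII CACATTAG/3: at [6, 26, 40, 52] ⇒ [9, 29, 43, 55]

Pooled cuts: [9, 24, 29, 43, 55, 68]

Fragments:
  [0,9): 9 bp
  [9,24): 15 bp
  [24,29): 5 bp
  [29,43): 14 bp
  [43,55): 12 bp
  [55,68): 13 bp
  [68,76): 8 bp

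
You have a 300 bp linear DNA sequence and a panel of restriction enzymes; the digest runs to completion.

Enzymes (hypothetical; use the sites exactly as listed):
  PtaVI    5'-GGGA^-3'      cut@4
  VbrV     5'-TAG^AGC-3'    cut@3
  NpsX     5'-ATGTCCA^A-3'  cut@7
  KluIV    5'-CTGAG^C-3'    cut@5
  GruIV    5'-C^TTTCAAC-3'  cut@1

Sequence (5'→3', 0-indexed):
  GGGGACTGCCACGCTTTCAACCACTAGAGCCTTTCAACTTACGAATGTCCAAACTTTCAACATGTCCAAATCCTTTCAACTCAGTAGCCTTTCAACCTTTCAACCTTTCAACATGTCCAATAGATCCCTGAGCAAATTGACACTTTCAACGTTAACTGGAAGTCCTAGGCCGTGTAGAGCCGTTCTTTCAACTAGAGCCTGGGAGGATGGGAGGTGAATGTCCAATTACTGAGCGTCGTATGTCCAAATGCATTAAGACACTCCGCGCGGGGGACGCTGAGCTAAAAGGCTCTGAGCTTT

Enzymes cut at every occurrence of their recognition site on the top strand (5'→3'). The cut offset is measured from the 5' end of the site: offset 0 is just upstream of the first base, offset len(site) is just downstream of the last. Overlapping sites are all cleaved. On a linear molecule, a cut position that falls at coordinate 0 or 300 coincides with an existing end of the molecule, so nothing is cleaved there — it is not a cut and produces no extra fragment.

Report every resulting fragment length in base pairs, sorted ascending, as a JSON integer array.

Site scan:
  PtaVI (GGGA, off=4): starts [1, 200, 208, 270] → cuts [5, 204, 212, 274]
  VbrV (TAGAGC, off=3): starts [24, 174, 192] → cuts [27, 177, 195]
  NpsX (ATGTCCAA, off=7): starts [44, 61, 112, 217, 239] → cuts [51, 68, 119, 224, 246]
  KluIV (CTGAGC, off=5): starts [127, 228, 276, 291] → cuts [132, 233, 281, 296]
  GruIV (CTTTCAAC, off=1): starts [13, 30, 53, 72, 88, 96, 104, 142, 184] → cuts [14, 31, 54, 73, 89, 97, 105, 143, 185]

Pooled cuts: [5, 14, 27, 31, 51, 54, 68, 73, 89, 97, 105, 119, 132, 143, 177, 185, 195, 204, 212, 224, 233, 246, 274, 281, 296]

Fragment lengths:
  [0,5): 5 bp
  [5,14): 9 bp
  [14,27): 13 bp
  [27,31): 4 bp
  [31,51): 20 bp
  [51,54): 3 bp
  [54,68): 14 bp
  [68,73): 5 bp
  [73,89): 16 bp
  [89,97): 8 bp
  [97,105): 8 bp
  [105,119): 14 bp
  [119,132): 13 bp
  [132,143): 11 bp
  [143,177): 34 bp
  [177,185): 8 bp
  [185,195): 10 bp
  [195,204): 9 bp
  [204,212): 8 bp
  [212,224): 12 bp
  [224,233): 9 bp
  [233,246): 13 bp
  [246,274): 28 bp
  [274,281): 7 bp
  [281,296): 15 bp
  [296,300): 4 bp

[3,4,4,5,5,7,8,8,8,8,9,9,9,10,11,12,13,13,13,14,14,15,16,20,28,34]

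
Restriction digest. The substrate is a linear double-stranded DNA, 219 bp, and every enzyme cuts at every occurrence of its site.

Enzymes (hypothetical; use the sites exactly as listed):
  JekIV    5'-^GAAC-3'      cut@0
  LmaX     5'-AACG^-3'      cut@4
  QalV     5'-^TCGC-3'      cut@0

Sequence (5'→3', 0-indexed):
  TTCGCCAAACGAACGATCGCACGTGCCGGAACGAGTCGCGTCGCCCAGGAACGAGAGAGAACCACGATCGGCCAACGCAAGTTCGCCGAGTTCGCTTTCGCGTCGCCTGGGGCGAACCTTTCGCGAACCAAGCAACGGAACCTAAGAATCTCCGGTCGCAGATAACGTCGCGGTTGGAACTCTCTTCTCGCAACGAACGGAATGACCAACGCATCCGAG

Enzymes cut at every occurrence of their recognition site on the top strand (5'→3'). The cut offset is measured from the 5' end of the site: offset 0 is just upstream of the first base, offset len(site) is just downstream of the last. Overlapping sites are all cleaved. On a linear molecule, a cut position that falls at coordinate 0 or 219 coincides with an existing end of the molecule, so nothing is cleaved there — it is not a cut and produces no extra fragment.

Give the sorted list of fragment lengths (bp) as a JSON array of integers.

Scan for sites:
  JekIV GAAC/0: at [10, 28, 48, 58, 113, 124, 137, 176, 194] ⇒ [10, 28, 48, 58, 113, 124, 137, 176, 194]
  LmaX AACG/4: at [7, 11, 29, 49, 73, 133, 163, 191, 195, 207] ⇒ [11, 15, 33, 53, 77, 137, 167, 195, 199, 211]
  QalV TCGC/0: at [1, 16, 35, 40, 82, 91, 97, 102, 120, 155, 167, 187] ⇒ [1, 16, 35, 40, 82, 91, 97, 102, 120, 155, 167, 187]

Pooled cuts: [1, 10, 11, 15, 16, 28, 33, 35, 40, 48, 53, 58, 77, 82, 91, 97, 102, 113, 120, 124, 137, 155, 167, 176, 187, 194, 195, 199, 211]

Fragments:
  [0,1): 1 bp
  [1,10): 9 bp
  [10,11): 1 bp
  [11,15): 4 bp
  [15,16): 1 bp
  [16,28): 12 bp
  [28,33): 5 bp
  [33,35): 2 bp
  [35,40): 5 bp
  [40,48): 8 bp
  [48,53): 5 bp
  [53,58): 5 bp
  [58,77): 19 bp
  [77,82): 5 bp
  [82,91): 9 bp
  [91,97): 6 bp
  [97,102): 5 bp
  [102,113): 11 bp
  [113,120): 7 bp
  [120,124): 4 bp
  [124,137): 13 bp
  [137,155): 18 bp
  [155,167): 12 bp
  [167,176): 9 bp
  [176,187): 11 bp
  [187,194): 7 bp
  [194,195): 1 bp
  [195,199): 4 bp
  [199,211): 12 bp
  [211,219): 8 bp

[1,1,1,1,2,4,4,4,5,5,5,5,5,5,6,7,7,8,8,9,9,9,11,11,12,12,12,13,18,19]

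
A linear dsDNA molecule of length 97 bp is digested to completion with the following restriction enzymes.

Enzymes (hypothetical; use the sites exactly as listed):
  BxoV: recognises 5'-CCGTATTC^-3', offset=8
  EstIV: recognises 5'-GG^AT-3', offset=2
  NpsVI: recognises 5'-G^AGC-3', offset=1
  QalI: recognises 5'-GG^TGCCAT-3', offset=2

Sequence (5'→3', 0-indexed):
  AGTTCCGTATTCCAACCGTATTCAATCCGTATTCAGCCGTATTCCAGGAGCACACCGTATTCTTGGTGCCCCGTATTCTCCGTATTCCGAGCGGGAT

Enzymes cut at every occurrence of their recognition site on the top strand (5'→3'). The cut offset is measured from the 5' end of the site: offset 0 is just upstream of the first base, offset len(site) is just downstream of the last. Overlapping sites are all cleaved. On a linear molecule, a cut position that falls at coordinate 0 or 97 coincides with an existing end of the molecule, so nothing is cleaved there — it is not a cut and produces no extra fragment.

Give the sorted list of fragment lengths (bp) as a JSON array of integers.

[2,2,4,6,9,10,11,11,12,14,16]

Scan for sites:
  BxoV (CCGTATTC, off=8): starts [4, 15, 26, 36, 54, 70, 79] → cuts [12, 23, 34, 44, 62, 78, 87]
  EstIV (GGAT, off=2): starts [93] → cuts [95]
  NpsVI (GAGC, off=1): starts [47, 88] → cuts [48, 89]
  QalI (GGTGCCAT, off=2): no sites

Pooled cuts: [12, 23, 34, 44, 48, 62, 78, 87, 89, 95]

Fragments:
  [0,12): 12 bp
  [12,23): 11 bp
  [23,34): 11 bp
  [34,44): 10 bp
  [44,48): 4 bp
  [48,62): 14 bp
  [62,78): 16 bp
  [78,87): 9 bp
  [87,89): 2 bp
  [89,95): 6 bp
  [95,97): 2 bp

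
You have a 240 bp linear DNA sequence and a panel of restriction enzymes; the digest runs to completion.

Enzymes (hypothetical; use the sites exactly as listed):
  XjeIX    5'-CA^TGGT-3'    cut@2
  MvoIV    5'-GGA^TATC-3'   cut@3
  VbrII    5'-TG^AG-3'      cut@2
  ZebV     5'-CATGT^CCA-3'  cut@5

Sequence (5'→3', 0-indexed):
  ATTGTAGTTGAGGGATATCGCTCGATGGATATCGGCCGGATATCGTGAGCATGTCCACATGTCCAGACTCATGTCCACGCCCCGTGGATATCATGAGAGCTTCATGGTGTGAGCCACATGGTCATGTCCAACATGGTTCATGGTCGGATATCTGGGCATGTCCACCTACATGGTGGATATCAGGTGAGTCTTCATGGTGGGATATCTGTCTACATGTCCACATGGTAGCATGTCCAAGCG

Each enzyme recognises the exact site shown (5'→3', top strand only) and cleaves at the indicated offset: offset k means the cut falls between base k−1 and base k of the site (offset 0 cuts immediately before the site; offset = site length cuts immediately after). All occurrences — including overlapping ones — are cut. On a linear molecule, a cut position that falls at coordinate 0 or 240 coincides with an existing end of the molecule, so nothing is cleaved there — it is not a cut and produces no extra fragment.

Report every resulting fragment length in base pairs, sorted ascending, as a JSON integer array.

[5,5,6,7,7,7,7,7,7,7,7,8,8,8,8,9,9,9,9,10,11,11,12,13,14,14,15]

Site scan:
  XjeIX (CATGGT, off=2): starts [102, 116, 131, 138, 168, 192, 220] → cuts [104, 118, 133, 140, 170, 194, 222]
  MvoIV (GGATATC, off=3): starts [12, 26, 37, 85, 145, 174, 199] → cuts [15, 29, 40, 88, 148, 177, 202]
  VbrII (TGAG, off=2): starts [8, 45, 93, 109, 184] → cuts [10, 47, 95, 111, 186]
  ZebV (CATGTCCA, off=5): starts [49, 57, 69, 122, 156, 212, 228] → cuts [54, 62, 74, 127, 161, 217, 233]

All cut coordinates (distinct, sorted): [10, 15, 29, 40, 47, 54, 62, 74, 88, 95, 104, 111, 118, 127, 133, 140, 148, 161, 170, 177, 186, 194, 202, 217, 222, 233]

Fragments:
  [0,10): 10 bp
  [10,15): 5 bp
  [15,29): 14 bp
  [29,40): 11 bp
  [40,47): 7 bp
  [47,54): 7 bp
  [54,62): 8 bp
  [62,74): 12 bp
  [74,88): 14 bp
  [88,95): 7 bp
  [95,104): 9 bp
  [104,111): 7 bp
  [111,118): 7 bp
  [118,127): 9 bp
  [127,133): 6 bp
  [133,140): 7 bp
  [140,148): 8 bp
  [148,161): 13 bp
  [161,170): 9 bp
  [170,177): 7 bp
  [177,186): 9 bp
  [186,194): 8 bp
  [194,202): 8 bp
  [202,217): 15 bp
  [217,222): 5 bp
  [222,233): 11 bp
  [233,240): 7 bp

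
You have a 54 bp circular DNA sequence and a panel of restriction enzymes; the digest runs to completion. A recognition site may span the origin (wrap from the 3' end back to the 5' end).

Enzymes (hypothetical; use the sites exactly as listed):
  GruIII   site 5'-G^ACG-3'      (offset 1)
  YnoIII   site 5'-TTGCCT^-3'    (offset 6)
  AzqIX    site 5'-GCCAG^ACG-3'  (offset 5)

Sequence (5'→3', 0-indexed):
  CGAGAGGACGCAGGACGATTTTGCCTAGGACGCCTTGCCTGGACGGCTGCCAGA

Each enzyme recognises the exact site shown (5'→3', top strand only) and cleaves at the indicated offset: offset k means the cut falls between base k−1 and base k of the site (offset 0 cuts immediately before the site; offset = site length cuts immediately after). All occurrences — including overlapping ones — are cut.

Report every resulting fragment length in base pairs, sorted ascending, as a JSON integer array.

Site scan:
  GruIII GACG/1: at [6, 13, 28, 41, 52] ⇒ [7, 14, 29, 42, 53]
  YnoIII TTGCCT/6: at [20, 34] ⇒ [26, 40]
  AzqIX GCCAGACG/5: at [48] ⇒ [53]

All cut coordinates (distinct, sorted): [7, 14, 26, 29, 40, 42, 53]

Fragments:
  7→14: 7 bp
  14→26: 12 bp
  26→29: 3 bp
  29→40: 11 bp
  40→42: 2 bp
  42→53: 11 bp
  53→7 (wrap): 54-53+7 = 8 bp

[2,3,7,8,11,11,12]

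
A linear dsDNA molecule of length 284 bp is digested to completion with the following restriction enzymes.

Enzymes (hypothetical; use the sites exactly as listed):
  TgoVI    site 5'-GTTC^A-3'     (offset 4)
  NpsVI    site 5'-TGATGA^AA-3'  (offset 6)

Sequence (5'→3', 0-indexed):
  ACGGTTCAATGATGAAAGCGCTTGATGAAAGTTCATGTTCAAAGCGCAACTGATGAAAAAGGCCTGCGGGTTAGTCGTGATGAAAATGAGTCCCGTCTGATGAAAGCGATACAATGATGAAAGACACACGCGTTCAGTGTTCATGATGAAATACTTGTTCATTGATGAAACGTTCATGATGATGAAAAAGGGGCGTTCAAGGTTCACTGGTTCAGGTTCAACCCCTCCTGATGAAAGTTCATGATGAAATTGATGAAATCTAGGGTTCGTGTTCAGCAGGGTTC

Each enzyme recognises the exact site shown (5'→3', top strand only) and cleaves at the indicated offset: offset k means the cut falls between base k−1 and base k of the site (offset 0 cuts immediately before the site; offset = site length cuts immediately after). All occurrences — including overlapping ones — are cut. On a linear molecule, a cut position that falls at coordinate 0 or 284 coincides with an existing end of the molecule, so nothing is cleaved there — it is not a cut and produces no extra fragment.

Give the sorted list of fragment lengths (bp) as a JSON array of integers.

[6,6,6,6,7,7,7,7,7,7,8,8,8,9,10,10,11,13,13,15,15,16,17,18,20,27]

Per-enzyme occurrences:
  TgoVI (GTTCA, off=4): starts [3, 30, 36, 131, 138, 156, 171, 194, 201, 209, 215, 236, 270] → cuts [7, 34, 40, 135, 142, 160, 175, 198, 205, 213, 219, 240, 274]
  NpsVI (TGATGAAA, off=6): starts [9, 22, 50, 77, 97, 114, 143, 162, 179, 228, 241, 250] → cuts [15, 28, 56, 83, 103, 120, 149, 168, 185, 234, 247, 256]

All cut coordinates (distinct, sorted): [7, 15, 28, 34, 40, 56, 83, 103, 120, 135, 142, 149, 160, 168, 175, 185, 198, 205, 213, 219, 234, 240, 247, 256, 274]

Fragment lengths:
  [0,7): 7 bp
  [7,15): 8 bp
  [15,28): 13 bp
  [28,34): 6 bp
  [34,40): 6 bp
  [40,56): 16 bp
  [56,83): 27 bp
  [83,103): 20 bp
  [103,120): 17 bp
  [120,135): 15 bp
  [135,142): 7 bp
  [142,149): 7 bp
  [149,160): 11 bp
  [160,168): 8 bp
  [168,175): 7 bp
  [175,185): 10 bp
  [185,198): 13 bp
  [198,205): 7 bp
  [205,213): 8 bp
  [213,219): 6 bp
  [219,234): 15 bp
  [234,240): 6 bp
  [240,247): 7 bp
  [247,256): 9 bp
  [256,274): 18 bp
  [274,284): 10 bp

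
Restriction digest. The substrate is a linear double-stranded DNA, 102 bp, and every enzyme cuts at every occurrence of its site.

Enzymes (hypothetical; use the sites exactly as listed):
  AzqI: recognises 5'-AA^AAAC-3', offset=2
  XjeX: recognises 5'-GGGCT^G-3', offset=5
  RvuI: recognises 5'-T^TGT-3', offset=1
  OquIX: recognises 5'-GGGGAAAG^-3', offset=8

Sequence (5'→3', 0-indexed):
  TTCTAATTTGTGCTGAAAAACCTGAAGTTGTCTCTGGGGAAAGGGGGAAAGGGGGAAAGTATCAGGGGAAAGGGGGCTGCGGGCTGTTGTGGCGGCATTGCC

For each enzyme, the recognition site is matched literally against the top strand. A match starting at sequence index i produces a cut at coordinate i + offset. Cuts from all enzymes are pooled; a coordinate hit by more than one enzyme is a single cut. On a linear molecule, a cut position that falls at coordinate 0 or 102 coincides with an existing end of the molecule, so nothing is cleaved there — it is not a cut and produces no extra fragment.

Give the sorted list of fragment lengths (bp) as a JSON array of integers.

Per-enzyme occurrences:
  AzqI AAAAAC/2: at [15] ⇒ [17]
  XjeX GGGCTG/5: at [73, 80] ⇒ [78, 85]
  RvuI TTGT/1: at [7, 27, 86] ⇒ [8, 28, 87]
  OquIX GGGGAAAG/8: at [35, 43, 51, 64] ⇒ [43, 51, 59, 72]

Pooled cuts: [8, 17, 28, 43, 51, 59, 72, 78, 85, 87]

Fragment lengths:
  [0,8): 8 bp
  [8,17): 9 bp
  [17,28): 11 bp
  [28,43): 15 bp
  [43,51): 8 bp
  [51,59): 8 bp
  [59,72): 13 bp
  [72,78): 6 bp
  [78,85): 7 bp
  [85,87): 2 bp
  [87,102): 15 bp

[2,6,7,8,8,8,9,11,13,15,15]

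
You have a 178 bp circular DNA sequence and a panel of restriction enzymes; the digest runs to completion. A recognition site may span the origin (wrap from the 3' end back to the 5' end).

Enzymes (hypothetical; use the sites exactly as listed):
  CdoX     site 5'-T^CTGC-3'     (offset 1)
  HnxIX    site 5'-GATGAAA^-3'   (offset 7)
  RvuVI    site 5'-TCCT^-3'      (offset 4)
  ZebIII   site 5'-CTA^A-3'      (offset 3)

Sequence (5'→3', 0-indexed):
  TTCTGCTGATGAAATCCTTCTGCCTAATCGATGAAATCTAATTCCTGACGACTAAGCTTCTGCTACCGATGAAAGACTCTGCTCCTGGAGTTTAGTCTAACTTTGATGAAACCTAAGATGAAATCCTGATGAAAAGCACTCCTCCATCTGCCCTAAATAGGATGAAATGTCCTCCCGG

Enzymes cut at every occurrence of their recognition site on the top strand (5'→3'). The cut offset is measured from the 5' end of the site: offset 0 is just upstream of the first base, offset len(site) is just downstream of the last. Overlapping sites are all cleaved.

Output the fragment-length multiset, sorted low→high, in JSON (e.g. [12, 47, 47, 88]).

[1,4,4,4,4,4,4,5,6,6,7,7,7,8,8,8,8,9,10,12,12,12,13,15]

Per-enzyme occurrences:
  CdoX TCTGC/1: at [1, 18, 58, 77, 146] ⇒ [2, 19, 59, 78, 147]
  HnxIX GATGAAA/7: at [7, 29, 67, 104, 116, 127, 160] ⇒ [14, 36, 74, 111, 123, 134, 167]
  RvuVI TCCT/4: at [14, 42, 82, 123, 139, 169] ⇒ [18, 46, 86, 127, 143, 173]
  ZebIII CTAA/3: at [23, 37, 51, 96, 112, 152] ⇒ [26, 40, 54, 99, 115, 155]

All cut coordinates (distinct, sorted): [2, 14, 18, 19, 26, 36, 40, 46, 54, 59, 74, 78, 86, 99, 111, 115, 123, 127, 134, 143, 147, 155, 167, 173]

Fragment lengths:
  2→14: 12 bp
  14→18: 4 bp
  18→19: 1 bp
  19→26: 7 bp
  26→36: 10 bp
  36→40: 4 bp
  40→46: 6 bp
  46→54: 8 bp
  54→59: 5 bp
  59→74: 15 bp
  74→78: 4 bp
  78→86: 8 bp
  86→99: 13 bp
  99→111: 12 bp
  111→115: 4 bp
  115→123: 8 bp
  123→127: 4 bp
  127→134: 7 bp
  134→143: 9 bp
  143→147: 4 bp
  147→155: 8 bp
  155→167: 12 bp
  167→173: 6 bp
  173→2 (wrap): 178-173+2 = 7 bp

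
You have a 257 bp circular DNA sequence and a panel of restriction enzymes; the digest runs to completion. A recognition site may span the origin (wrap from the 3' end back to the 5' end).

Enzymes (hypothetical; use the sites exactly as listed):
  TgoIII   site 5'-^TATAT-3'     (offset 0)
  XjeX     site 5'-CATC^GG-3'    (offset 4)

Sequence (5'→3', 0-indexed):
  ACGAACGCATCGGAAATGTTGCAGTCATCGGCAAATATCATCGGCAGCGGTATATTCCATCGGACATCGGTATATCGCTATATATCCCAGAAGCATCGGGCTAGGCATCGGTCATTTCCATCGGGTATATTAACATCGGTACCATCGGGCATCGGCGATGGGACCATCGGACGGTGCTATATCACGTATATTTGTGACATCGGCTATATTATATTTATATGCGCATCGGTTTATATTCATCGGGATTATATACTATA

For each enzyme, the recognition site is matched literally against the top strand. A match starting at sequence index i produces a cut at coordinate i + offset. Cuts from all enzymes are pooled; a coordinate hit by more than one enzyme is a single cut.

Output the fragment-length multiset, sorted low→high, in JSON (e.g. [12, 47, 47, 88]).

[2,2,3,3,4,5,5,6,7,7,8,8,9,9,9,10,11,12,12,12,13,13,15,15,17,18,22]

Scan for sites:
  TgoIII (TATAT, off=0): starts [50, 70, 78, 80, 125, 177, 186, 204, 209, 215, 231, 246] → cuts [50, 70, 78, 80, 125, 177, 186, 204, 209, 215, 231, 246]
  XjeX (CATCGG, off=4): starts [7, 25, 38, 57, 64, 93, 105, 118, 133, 142, 149, 164, 197, 223, 237] → cuts [11, 29, 42, 61, 68, 97, 109, 122, 137, 146, 153, 168, 201, 227, 241]

Pooled cuts: [11, 29, 42, 50, 61, 68, 70, 78, 80, 97, 109, 122, 125, 137, 146, 153, 168, 177, 186, 201, 204, 209, 215, 227, 231, 241, 246]

Fragment lengths:
  11→29: 18 bp
  29→42: 13 bp
  42→50: 8 bp
  50→61: 11 bp
  61→68: 7 bp
  68→70: 2 bp
  70→78: 8 bp
  78→80: 2 bp
  80→97: 17 bp
  97→109: 12 bp
  109→122: 13 bp
  122→125: 3 bp
  125→137: 12 bp
  137→146: 9 bp
  146→153: 7 bp
  153→168: 15 bp
  168→177: 9 bp
  177→186: 9 bp
  186→201: 15 bp
  201→204: 3 bp
  204→209: 5 bp
  209→215: 6 bp
  215→227: 12 bp
  227→231: 4 bp
  231→241: 10 bp
  241→246: 5 bp
  246→11 (wrap): 257-246+11 = 22 bp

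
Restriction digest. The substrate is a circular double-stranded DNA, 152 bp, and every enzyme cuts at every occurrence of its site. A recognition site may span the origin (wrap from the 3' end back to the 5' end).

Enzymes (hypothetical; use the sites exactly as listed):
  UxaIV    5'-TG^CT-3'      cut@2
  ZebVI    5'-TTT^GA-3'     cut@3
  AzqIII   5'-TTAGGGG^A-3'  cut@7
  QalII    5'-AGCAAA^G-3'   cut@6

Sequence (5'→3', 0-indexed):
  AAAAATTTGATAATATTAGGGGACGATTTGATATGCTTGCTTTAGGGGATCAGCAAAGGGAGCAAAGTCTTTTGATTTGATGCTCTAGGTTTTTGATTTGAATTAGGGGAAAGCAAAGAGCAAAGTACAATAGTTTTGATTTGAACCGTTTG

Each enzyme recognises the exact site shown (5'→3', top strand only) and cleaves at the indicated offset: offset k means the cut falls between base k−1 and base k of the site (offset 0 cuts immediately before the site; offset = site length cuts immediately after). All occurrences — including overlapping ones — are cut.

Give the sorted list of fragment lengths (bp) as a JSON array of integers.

Site scan:
  UxaIV (TGCT, off=2): starts [33, 37, 80] → cuts [35, 39, 82]
  ZebVI (TTTGA, off=3): starts [5, 26, 70, 75, 91, 96, 134, 139, 148] → cuts [8, 29, 73, 78, 94, 99, 137, 142, 151]
  AzqIII (TTAGGGGA, off=7): starts [15, 41, 102] → cuts [22, 48, 109]
  QalII (AGCAAAG, off=6): starts [51, 60, 111, 118] → cuts [57, 66, 117, 124]

All cut coordinates (distinct, sorted): [8, 22, 29, 35, 39, 48, 57, 66, 73, 78, 82, 94, 99, 109, 117, 124, 137, 142, 151]

Fragment lengths:
  8→22: 14 bp
  22→29: 7 bp
  29→35: 6 bp
  35→39: 4 bp
  39→48: 9 bp
  48→57: 9 bp
  57→66: 9 bp
  66→73: 7 bp
  73→78: 5 bp
  78→82: 4 bp
  82→94: 12 bp
  94→99: 5 bp
  99→109: 10 bp
  109→117: 8 bp
  117→124: 7 bp
  124→137: 13 bp
  137→142: 5 bp
  142→151: 9 bp
  151→8 (wrap): 152-151+8 = 9 bp

[4,4,5,5,5,6,7,7,7,8,9,9,9,9,9,10,12,13,14]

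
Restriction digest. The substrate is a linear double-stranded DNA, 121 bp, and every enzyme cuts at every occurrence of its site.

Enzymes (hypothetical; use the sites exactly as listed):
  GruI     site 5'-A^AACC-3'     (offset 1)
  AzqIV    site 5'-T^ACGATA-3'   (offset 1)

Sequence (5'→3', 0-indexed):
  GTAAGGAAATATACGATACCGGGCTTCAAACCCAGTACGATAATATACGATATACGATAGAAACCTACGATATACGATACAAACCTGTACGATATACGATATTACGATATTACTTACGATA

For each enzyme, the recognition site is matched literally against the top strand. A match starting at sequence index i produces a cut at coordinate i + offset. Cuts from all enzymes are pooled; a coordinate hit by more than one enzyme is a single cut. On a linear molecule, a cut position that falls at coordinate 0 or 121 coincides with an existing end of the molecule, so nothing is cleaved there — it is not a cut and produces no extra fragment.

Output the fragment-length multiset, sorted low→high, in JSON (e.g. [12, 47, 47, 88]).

Site scan:
  GruI AAACC/1: at [27, 60, 80] ⇒ [28, 61, 81]
  AzqIV TACGATA/1: at [11, 35, 45, 52, 65, 72, 87, 94, 102, 114] ⇒ [12, 36, 46, 53, 66, 73, 88, 95, 103, 115]

Pooled cuts: [12, 28, 36, 46, 53, 61, 66, 73, 81, 88, 95, 103, 115]

Fragment lengths:
  [0,12): 12 bp
  [12,28): 16 bp
  [28,36): 8 bp
  [36,46): 10 bp
  [46,53): 7 bp
  [53,61): 8 bp
  [61,66): 5 bp
  [66,73): 7 bp
  [73,81): 8 bp
  [81,88): 7 bp
  [88,95): 7 bp
  [95,103): 8 bp
  [103,115): 12 bp
  [115,121): 6 bp

[5,6,7,7,7,7,8,8,8,8,10,12,12,16]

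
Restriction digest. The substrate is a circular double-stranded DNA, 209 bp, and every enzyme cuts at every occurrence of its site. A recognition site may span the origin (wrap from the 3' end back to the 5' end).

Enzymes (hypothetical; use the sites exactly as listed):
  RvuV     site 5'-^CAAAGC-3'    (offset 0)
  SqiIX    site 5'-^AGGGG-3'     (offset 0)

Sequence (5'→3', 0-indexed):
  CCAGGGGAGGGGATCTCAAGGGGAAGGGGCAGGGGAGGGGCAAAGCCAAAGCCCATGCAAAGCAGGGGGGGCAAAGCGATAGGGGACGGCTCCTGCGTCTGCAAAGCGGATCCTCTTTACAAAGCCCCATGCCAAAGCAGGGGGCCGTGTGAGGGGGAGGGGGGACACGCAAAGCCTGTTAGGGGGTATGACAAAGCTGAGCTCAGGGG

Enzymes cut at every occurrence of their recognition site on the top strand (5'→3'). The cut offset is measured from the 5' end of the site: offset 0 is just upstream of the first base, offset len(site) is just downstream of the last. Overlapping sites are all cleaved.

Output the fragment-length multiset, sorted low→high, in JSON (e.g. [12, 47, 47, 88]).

Per-enzyme occurrences:
  RvuV CAAAGC/0: at [40, 46, 57, 71, 101, 119, 132, 169, 191] ⇒ [40, 46, 57, 71, 101, 119, 132, 169, 191]
  SqiIX AGGGG/0: at [2, 7, 18, 24, 30, 35, 63, 80, 138, 151, 157, 180, 204] ⇒ [2, 7, 18, 24, 30, 35, 63, 80, 138, 151, 157, 180, 204]

All cut coordinates (distinct, sorted): [2, 7, 18, 24, 30, 35, 40, 46, 57, 63, 71, 80, 101, 119, 132, 138, 151, 157, 169, 180, 191, 204]

Fragment lengths:
  2→7: 5 bp
  7→18: 11 bp
  18→24: 6 bp
  24→30: 6 bp
  30→35: 5 bp
  35→40: 5 bp
  40→46: 6 bp
  46→57: 11 bp
  57→63: 6 bp
  63→71: 8 bp
  71→80: 9 bp
  80→101: 21 bp
  101→119: 18 bp
  119→132: 13 bp
  132→138: 6 bp
  138→151: 13 bp
  151→157: 6 bp
  157→169: 12 bp
  169→180: 11 bp
  180→191: 11 bp
  191→204: 13 bp
  204→2 (wrap): 209-204+2 = 7 bp

[5,5,5,6,6,6,6,6,6,7,8,9,11,11,11,11,12,13,13,13,18,21]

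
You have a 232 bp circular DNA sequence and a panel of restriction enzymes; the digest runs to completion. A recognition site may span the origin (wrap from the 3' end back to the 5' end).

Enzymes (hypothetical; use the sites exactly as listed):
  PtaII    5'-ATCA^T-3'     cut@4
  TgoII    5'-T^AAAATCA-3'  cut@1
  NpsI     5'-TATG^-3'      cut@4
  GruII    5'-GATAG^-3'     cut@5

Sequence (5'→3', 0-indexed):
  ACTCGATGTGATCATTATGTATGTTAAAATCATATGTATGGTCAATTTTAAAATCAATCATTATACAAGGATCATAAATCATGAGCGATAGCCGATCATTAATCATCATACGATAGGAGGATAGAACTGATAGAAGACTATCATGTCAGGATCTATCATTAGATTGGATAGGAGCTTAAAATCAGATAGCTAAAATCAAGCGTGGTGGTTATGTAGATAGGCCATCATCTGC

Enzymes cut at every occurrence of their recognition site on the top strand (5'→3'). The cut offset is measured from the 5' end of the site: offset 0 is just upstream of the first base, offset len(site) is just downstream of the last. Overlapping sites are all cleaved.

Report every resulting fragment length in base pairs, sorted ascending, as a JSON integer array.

Per-enzyme occurrences:
  PtaII (ATCAT, off=4): starts [10, 28, 56, 70, 77, 94, 101, 104, 139, 154, 223] → cuts [14, 32, 60, 74, 81, 98, 105, 108, 143, 158, 227]
  TgoII (TAAAATCA, off=1): starts [24, 48, 176, 190] → cuts [25, 49, 177, 191]
  NpsI (TATG, off=4): starts [15, 19, 32, 36, 209] → cuts [19, 23, 36, 40, 213]
  GruII (GATAG, off=5): starts [86, 111, 119, 128, 166, 184, 215] → cuts [91, 116, 124, 133, 171, 189, 220]

All cut coordinates (distinct, sorted): [14, 19, 23, 25, 32, 36, 40, 49, 60, 74, 81, 91, 98, 105, 108, 116, 124, 133, 143, 158, 171, 177, 189, 191, 213, 220, 227]

Fragments:
  14→19: 5 bp
  19→23: 4 bp
  23→25: 2 bp
  25→32: 7 bp
  32→36: 4 bp
  36→40: 4 bp
  40→49: 9 bp
  49→60: 11 bp
  60→74: 14 bp
  74→81: 7 bp
  81→91: 10 bp
  91→98: 7 bp
  98→105: 7 bp
  105→108: 3 bp
  108→116: 8 bp
  116→124: 8 bp
  124→133: 9 bp
  133→143: 10 bp
  143→158: 15 bp
  158→171: 13 bp
  171→177: 6 bp
  177→189: 12 bp
  189→191: 2 bp
  191→213: 22 bp
  213→220: 7 bp
  220→227: 7 bp
  227→14 (wrap): 232-227+14 = 19 bp

[2,2,3,4,4,4,5,6,7,7,7,7,7,7,8,8,9,9,10,10,11,12,13,14,15,19,22]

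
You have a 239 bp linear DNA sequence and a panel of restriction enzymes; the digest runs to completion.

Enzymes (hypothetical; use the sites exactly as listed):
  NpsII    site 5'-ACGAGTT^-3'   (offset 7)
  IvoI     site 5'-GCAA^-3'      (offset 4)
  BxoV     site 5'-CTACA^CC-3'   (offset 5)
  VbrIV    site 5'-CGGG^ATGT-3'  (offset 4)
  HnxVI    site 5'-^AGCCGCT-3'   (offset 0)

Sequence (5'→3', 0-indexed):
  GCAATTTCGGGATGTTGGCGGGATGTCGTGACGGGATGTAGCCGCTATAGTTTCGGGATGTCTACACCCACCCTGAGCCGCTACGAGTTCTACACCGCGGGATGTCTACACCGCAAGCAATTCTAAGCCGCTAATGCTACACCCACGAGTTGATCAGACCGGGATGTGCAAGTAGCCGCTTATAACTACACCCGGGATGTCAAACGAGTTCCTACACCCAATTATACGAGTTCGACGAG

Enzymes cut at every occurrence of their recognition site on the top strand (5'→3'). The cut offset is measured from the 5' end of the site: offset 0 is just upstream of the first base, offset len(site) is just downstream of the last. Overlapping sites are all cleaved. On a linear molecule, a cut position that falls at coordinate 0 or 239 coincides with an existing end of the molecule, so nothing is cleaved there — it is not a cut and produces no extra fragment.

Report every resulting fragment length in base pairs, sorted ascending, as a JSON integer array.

Site scan:
  NpsII ACGAGTT/7: at [82, 144, 203, 225] ⇒ [89, 151, 210, 232]
  IvoI GCAA/4: at [0, 112, 116, 167] ⇒ [4, 116, 120, 171]
  BxoV CTACACC/5: at [61, 89, 105, 136, 185, 211] ⇒ [66, 94, 110, 141, 190, 216]
  VbrIV CGGGATGT/4: at [7, 18, 31, 53, 97, 159, 192] ⇒ [11, 22, 35, 57, 101, 163, 196]
  HnxVI AGCCGCT/0: at [39, 75, 125, 173] ⇒ [39, 75, 125, 173]

All cut coordinates (distinct, sorted): [4, 11, 22, 35, 39, 57, 66, 75, 89, 94, 101, 110, 116, 120, 125, 141, 151, 163, 171, 173, 190, 196, 210, 216, 232]

Fragment lengths:
  [0,4): 4 bp
  [4,11): 7 bp
  [11,22): 11 bp
  [22,35): 13 bp
  [35,39): 4 bp
  [39,57): 18 bp
  [57,66): 9 bp
  [66,75): 9 bp
  [75,89): 14 bp
  [89,94): 5 bp
  [94,101): 7 bp
  [101,110): 9 bp
  [110,116): 6 bp
  [116,120): 4 bp
  [120,125): 5 bp
  [125,141): 16 bp
  [141,151): 10 bp
  [151,163): 12 bp
  [163,171): 8 bp
  [171,173): 2 bp
  [173,190): 17 bp
  [190,196): 6 bp
  [196,210): 14 bp
  [210,216): 6 bp
  [216,232): 16 bp
  [232,239): 7 bp

[2,4,4,4,5,5,6,6,6,7,7,7,8,9,9,9,10,11,12,13,14,14,16,16,17,18]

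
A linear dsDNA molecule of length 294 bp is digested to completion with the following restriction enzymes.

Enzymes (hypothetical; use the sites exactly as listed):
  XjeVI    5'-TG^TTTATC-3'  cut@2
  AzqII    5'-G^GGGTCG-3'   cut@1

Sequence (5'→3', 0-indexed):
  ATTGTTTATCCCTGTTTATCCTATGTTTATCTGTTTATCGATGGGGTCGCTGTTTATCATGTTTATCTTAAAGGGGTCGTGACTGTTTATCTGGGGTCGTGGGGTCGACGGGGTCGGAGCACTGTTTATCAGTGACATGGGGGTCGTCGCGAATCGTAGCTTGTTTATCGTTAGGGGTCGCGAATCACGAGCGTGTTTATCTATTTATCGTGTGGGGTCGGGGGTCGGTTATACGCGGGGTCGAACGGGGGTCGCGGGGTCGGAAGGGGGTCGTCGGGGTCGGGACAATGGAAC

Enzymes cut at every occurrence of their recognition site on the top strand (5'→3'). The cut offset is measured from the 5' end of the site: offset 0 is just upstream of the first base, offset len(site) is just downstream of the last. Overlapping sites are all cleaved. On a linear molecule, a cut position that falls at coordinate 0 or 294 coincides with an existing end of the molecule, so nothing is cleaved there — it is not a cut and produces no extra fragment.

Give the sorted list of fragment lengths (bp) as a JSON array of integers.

[4,7,8,8,8,8,9,9,9,9,10,10,11,11,11,11,12,12,14,16,16,18,19,21,23]

Per-enzyme occurrences:
  XjeVI TGTTTATC/2: at [2, 12, 23, 31, 50, 59, 83, 122, 161, 193] ⇒ [4, 14, 25, 33, 52, 61, 85, 124, 163, 195]
  AzqII GGGGTCG/1: at [42, 72, 92, 100, 109, 139, 173, 213, 220, 236, 247, 255, 266, 275] ⇒ [43, 73, 93, 101, 110, 140, 174, 214, 221, 237, 248, 256, 267, 276]

Pooled cuts: [4, 14, 25, 33, 43, 52, 61, 73, 85, 93, 101, 110, 124, 140, 163, 174, 195, 214, 221, 237, 248, 256, 267, 276]

Fragment lengths:
  [0,4): 4 bp
  [4,14): 10 bp
  [14,25): 11 bp
  [25,33): 8 bp
  [33,43): 10 bp
  [43,52): 9 bp
  [52,61): 9 bp
  [61,73): 12 bp
  [73,85): 12 bp
  [85,93): 8 bp
  [93,101): 8 bp
  [101,110): 9 bp
  [110,124): 14 bp
  [124,140): 16 bp
  [140,163): 23 bp
  [163,174): 11 bp
  [174,195): 21 bp
  [195,214): 19 bp
  [214,221): 7 bp
  [221,237): 16 bp
  [237,248): 11 bp
  [248,256): 8 bp
  [256,267): 11 bp
  [267,276): 9 bp
  [276,294): 18 bp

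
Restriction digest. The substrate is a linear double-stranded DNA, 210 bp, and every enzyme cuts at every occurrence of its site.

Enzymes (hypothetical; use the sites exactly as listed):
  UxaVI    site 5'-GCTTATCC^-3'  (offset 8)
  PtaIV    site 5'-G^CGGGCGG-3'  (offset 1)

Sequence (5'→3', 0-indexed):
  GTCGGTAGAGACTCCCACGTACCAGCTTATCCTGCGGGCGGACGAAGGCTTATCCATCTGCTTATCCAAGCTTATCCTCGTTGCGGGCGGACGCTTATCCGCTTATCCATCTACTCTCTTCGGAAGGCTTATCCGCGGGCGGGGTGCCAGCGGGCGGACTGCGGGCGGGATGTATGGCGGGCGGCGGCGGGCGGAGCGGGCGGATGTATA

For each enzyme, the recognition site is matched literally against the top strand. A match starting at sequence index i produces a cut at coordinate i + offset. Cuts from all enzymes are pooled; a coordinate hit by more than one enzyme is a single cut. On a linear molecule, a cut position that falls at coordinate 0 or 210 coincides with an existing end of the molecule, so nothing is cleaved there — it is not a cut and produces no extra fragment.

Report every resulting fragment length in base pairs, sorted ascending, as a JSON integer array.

Per-enzyme occurrences:
  UxaVI GCTTATCC/8: at [24, 47, 59, 69, 92, 100, 126] ⇒ [32, 55, 67, 77, 100, 108, 134]
  PtaIV GCGGGCGG/1: at [33, 82, 134, 149, 160, 176, 186, 195] ⇒ [34, 83, 135, 150, 161, 177, 187, 196]

Pooled cuts: [32, 34, 55, 67, 77, 83, 100, 108, 134, 135, 150, 161, 177, 187, 196]

Fragment lengths:
  [0,32): 32 bp
  [32,34): 2 bp
  [34,55): 21 bp
  [55,67): 12 bp
  [67,77): 10 bp
  [77,83): 6 bp
  [83,100): 17 bp
  [100,108): 8 bp
  [108,134): 26 bp
  [134,135): 1 bp
  [135,150): 15 bp
  [150,161): 11 bp
  [161,177): 16 bp
  [177,187): 10 bp
  [187,196): 9 bp
  [196,210): 14 bp

[1,2,6,8,9,10,10,11,12,14,15,16,17,21,26,32]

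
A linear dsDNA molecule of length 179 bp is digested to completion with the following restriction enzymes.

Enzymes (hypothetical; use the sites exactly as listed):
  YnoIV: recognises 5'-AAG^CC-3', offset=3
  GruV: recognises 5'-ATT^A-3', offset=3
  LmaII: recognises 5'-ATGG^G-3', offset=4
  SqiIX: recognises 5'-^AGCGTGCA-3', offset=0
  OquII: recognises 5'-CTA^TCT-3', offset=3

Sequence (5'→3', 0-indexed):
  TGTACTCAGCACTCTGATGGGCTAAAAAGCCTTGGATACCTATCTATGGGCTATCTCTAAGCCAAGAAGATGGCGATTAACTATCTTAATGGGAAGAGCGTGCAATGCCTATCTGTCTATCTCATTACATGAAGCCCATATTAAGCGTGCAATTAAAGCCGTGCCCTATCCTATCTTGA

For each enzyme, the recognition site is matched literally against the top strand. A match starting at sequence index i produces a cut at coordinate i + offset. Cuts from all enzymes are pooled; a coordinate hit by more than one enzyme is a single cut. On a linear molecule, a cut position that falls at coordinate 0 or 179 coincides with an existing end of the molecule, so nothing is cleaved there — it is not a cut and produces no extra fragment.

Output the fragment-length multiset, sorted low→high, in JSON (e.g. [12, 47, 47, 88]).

[1,4,4,4,5,6,7,7,8,8,8,8,9,9,11,13,15,15,17,20]

Scan for sites:
  YnoIV AAGCC/3: at [26, 58, 131, 155] ⇒ [29, 61, 134, 158]
  GruV ATTA/3: at [75, 123, 139, 151] ⇒ [78, 126, 142, 154]
  LmaII ATGGG/4: at [16, 45, 88] ⇒ [20, 49, 92]
  SqiIX AGCGTGCA/0: at [96, 143] ⇒ [96, 143]
  OquII CTATCT/3: at [39, 50, 80, 108, 116, 170] ⇒ [42, 53, 83, 111, 119, 173]

All cut coordinates (distinct, sorted): [20, 29, 42, 49, 53, 61, 78, 83, 92, 96, 111, 119, 126, 134, 142, 143, 154, 158, 173]

Fragment lengths:
  [0,20): 20 bp
  [20,29): 9 bp
  [29,42): 13 bp
  [42,49): 7 bp
  [49,53): 4 bp
  [53,61): 8 bp
  [61,78): 17 bp
  [78,83): 5 bp
  [83,92): 9 bp
  [92,96): 4 bp
  [96,111): 15 bp
  [111,119): 8 bp
  [119,126): 7 bp
  [126,134): 8 bp
  [134,142): 8 bp
  [142,143): 1 bp
  [143,154): 11 bp
  [154,158): 4 bp
  [158,173): 15 bp
  [173,179): 6 bp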